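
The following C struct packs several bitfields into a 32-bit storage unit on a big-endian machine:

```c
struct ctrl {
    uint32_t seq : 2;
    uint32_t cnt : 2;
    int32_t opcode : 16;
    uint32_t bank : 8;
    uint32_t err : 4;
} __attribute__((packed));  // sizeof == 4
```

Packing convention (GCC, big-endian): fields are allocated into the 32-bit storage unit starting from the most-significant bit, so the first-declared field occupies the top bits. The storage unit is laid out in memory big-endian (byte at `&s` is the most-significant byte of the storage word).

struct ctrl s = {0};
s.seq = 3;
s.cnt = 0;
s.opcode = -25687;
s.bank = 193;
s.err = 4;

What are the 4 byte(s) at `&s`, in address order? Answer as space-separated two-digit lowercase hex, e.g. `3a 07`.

c9 ba 9c 14

[30+:2] seq=3 & 0x3 = 0x3; word=0xc0000000
[28+:2] cnt=0 & 0x3 = 0x0; word=0xc0000000
[12+:16] opcode=-25687 & 0xffff = 0x9ba9; word=0xc9ba9000
[4+:8] bank=193 & 0xff = 0xc1; word=0xc9ba9c10
[0+:4] err=4 & 0xf = 0x4; word=0xc9ba9c14
word = 0xc9ba9c14 → big-endian bytes:
  [0]=0xc9  [1]=0xba  [2]=0x9c  [3]=0x14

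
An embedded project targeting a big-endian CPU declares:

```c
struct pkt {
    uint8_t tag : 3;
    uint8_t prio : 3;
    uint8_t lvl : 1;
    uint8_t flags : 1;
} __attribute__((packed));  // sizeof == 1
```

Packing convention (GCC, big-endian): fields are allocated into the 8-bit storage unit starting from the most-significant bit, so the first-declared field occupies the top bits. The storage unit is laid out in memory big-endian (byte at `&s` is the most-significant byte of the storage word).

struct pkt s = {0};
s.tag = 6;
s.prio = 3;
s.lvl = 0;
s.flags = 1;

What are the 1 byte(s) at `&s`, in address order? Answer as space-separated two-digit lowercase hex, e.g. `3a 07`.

tag (3b) val=6 bits=0x6 at bit 5: 0xc0
prio (3b) val=3 bits=0x3 at bit 2: 0xcc
lvl (1b) val=0 bits=0x0 at bit 1: 0xcc
flags (1b) val=1 bits=0x1 at bit 0: 0xcd
word = 0xcd → big-endian bytes:
  [0]=0xcd

cd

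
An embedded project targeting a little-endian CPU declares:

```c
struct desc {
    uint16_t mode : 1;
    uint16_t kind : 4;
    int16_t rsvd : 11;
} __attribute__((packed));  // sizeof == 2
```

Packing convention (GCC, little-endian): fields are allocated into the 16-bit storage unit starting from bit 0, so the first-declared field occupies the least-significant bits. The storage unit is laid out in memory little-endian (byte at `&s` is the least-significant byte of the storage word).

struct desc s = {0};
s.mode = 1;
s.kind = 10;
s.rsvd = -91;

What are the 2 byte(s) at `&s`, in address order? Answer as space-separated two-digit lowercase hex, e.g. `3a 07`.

mode:1 = 1 → 0x1 << 0 → word 0x0001
kind:4 = 10 → 0xa << 1 → word 0x0015
rsvd:11 = -91 → 0x7a5 << 5 → word 0xf4b5
word = 0xf4b5 → little-endian bytes:
  [0]=0xb5  [1]=0xf4

b5 f4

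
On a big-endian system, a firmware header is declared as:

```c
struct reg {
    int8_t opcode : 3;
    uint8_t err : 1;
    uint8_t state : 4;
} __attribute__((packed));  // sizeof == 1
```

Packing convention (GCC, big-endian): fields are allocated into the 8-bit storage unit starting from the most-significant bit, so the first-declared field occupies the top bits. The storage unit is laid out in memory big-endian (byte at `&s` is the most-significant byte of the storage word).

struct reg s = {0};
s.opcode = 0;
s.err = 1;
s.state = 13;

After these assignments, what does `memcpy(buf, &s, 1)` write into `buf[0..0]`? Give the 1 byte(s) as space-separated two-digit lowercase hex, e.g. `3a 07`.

opcode (3b) val=0 bits=0x0 at bit 5: 0x00
err (1b) val=1 bits=0x1 at bit 4: 0x10
state (4b) val=13 bits=0xd at bit 0: 0x1d
word = 0x1d → big-endian bytes:
  [0]=0x1d

1d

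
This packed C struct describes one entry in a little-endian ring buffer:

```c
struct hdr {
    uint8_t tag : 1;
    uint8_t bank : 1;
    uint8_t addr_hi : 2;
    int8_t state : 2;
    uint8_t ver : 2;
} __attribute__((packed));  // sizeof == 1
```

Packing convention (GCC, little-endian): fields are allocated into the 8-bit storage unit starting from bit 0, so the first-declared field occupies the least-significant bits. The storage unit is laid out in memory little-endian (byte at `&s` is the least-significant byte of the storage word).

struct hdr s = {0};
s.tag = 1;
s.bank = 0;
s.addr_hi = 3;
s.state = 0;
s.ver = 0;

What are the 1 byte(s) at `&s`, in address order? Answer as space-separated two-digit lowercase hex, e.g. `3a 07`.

0d

[0+:1] tag=1 & 0x1 = 0x1; word=0x01
[1+:1] bank=0 & 0x1 = 0x0; word=0x01
[2+:2] addr_hi=3 & 0x3 = 0x3; word=0x0d
[4+:2] state=0 & 0x3 = 0x0; word=0x0d
[6+:2] ver=0 & 0x3 = 0x0; word=0x0d
word = 0x0d → little-endian bytes:
  [0]=0x0d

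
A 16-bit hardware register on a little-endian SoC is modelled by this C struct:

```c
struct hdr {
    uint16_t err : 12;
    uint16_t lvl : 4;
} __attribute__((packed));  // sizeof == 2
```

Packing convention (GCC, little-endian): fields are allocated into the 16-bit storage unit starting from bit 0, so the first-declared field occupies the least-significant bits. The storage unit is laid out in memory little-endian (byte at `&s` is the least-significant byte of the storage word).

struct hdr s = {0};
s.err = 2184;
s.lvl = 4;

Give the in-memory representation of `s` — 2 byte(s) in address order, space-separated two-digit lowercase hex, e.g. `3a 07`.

88 48

err:12 = 2184 → 0x888 << 0 → word 0x0888
lvl:4 = 4 → 0x4 << 12 → word 0x4888
word = 0x4888 → little-endian bytes:
  [0]=0x88  [1]=0x48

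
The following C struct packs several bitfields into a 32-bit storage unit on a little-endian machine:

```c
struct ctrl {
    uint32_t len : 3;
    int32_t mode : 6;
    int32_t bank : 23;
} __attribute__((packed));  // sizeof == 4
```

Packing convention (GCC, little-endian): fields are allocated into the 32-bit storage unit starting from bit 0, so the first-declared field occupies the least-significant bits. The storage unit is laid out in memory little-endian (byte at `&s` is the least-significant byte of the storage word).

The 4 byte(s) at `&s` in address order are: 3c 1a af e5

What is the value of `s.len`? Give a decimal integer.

4

[0]=0x3c [1]=0x1a [2]=0xaf [3]=0xe5 (little-endian) → word 0xe5af1a3c
len [0+:3] = (word>>0) & 0x7 = 4  ←
mode [3+:6] = (word>>3) & 0x3f = 7
bank [9+:23] = (word>>9) & 0x7fffff = 7526285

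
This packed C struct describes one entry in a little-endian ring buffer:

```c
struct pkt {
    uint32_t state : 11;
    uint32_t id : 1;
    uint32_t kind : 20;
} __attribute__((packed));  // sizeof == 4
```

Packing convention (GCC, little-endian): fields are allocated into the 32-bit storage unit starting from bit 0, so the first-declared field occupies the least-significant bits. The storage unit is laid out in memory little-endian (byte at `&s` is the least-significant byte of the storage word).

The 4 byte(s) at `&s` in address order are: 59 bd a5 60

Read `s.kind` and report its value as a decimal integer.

[0]=0x59 [1]=0xbd [2]=0xa5 [3]=0x60 (little-endian) → word 0x60a5bd59
state:11 @ bit 0 → (0x60a5bd59>>0)&0x7ff = 0x559
id:1 @ bit 11 → (0x60a5bd59>>11)&0x1 = 0x1
kind:20 @ bit 12 → (0x60a5bd59>>12)&0xfffff = 0x60a5b  ←

395867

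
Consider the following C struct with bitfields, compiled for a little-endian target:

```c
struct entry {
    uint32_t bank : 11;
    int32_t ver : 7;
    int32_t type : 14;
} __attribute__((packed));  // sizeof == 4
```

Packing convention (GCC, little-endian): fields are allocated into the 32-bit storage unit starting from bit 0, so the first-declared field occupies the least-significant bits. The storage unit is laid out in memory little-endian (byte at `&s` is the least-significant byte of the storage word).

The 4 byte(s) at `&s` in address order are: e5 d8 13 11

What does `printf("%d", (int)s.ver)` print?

[0]=0xe5 [1]=0xd8 [2]=0x13 [3]=0x11 (little-endian) → word 0x1113d8e5
bank [0+:11] = (word>>0) & 0x7ff = 229
ver [11+:7] = (word>>11) & 0x7f = 123  ←
type [18+:14] = (word>>18) & 0x3fff = 1092
ver signed 7b, MSB=1: 123 - 128 = -5

-5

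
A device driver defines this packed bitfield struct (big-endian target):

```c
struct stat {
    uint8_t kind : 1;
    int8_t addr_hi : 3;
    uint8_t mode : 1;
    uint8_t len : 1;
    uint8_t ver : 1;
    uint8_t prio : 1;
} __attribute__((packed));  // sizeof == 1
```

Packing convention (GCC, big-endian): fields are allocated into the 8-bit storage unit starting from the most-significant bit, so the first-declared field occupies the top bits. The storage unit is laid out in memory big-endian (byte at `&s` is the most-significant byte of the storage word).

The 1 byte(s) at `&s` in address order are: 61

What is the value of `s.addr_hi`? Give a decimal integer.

[0]=0x61 (big-endian) → word 0x61
kind:1 @ bit 7 → (0x61>>7)&0x1 = 0x0
addr_hi:3 @ bit 4 → (0x61>>4)&0x7 = 0x6  ←
mode:1 @ bit 3 → (0x61>>3)&0x1 = 0x0
len:1 @ bit 2 → (0x61>>2)&0x1 = 0x0
ver:1 @ bit 1 → (0x61>>1)&0x1 = 0x0
prio:1 @ bit 0 → (0x61>>0)&0x1 = 0x1
addr_hi signed 3b, MSB=1: 6 - 8 = -2

-2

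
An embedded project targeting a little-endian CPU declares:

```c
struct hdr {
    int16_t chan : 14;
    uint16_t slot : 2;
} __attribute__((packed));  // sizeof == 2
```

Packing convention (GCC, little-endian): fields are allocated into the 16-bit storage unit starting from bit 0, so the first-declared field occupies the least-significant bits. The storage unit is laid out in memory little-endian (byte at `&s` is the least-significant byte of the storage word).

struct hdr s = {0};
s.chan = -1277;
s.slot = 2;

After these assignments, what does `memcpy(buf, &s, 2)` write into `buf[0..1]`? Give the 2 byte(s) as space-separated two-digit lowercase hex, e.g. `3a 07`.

chan (14b) val=-1277 bits=0x3b03 at bit 0: 0x3b03
slot (2b) val=2 bits=0x2 at bit 14: 0xbb03
word = 0xbb03 → little-endian bytes:
  [0]=0x03  [1]=0xbb

03 bb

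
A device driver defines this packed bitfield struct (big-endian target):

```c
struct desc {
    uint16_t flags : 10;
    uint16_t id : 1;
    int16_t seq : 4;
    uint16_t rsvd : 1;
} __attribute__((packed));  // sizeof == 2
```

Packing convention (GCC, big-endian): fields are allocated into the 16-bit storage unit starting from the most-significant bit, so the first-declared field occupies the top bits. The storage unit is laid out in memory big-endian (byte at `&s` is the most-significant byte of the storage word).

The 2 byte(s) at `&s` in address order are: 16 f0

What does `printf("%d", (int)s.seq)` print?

-8

[0]=0x16 [1]=0xf0 (big-endian) → word 0x16f0
flags:10 @ bit 6 → (0x16f0>>6)&0x3ff = 0x5b
id:1 @ bit 5 → (0x16f0>>5)&0x1 = 0x1
seq:4 @ bit 1 → (0x16f0>>1)&0xf = 0x8  ←
rsvd:1 @ bit 0 → (0x16f0>>0)&0x1 = 0x0
seq signed 4b, MSB=1: 8 - 16 = -8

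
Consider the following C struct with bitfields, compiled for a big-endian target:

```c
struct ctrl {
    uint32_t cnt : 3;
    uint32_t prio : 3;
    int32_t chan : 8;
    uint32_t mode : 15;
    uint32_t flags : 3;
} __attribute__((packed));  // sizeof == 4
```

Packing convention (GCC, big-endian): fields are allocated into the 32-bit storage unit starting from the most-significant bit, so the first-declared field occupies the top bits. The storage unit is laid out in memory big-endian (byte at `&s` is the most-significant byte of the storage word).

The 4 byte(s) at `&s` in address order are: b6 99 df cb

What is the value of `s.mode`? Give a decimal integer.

15353

[0]=0xb6 [1]=0x99 [2]=0xdf [3]=0xcb (big-endian) → word 0xb699dfcb
cnt [29+:3] = (word>>29) & 0x7 = 5
prio [26+:3] = (word>>26) & 0x7 = 5
chan [18+:8] = (word>>18) & 0xff = 166
mode [3+:15] = (word>>3) & 0x7fff = 15353  ←
flags [0+:3] = (word>>0) & 0x7 = 3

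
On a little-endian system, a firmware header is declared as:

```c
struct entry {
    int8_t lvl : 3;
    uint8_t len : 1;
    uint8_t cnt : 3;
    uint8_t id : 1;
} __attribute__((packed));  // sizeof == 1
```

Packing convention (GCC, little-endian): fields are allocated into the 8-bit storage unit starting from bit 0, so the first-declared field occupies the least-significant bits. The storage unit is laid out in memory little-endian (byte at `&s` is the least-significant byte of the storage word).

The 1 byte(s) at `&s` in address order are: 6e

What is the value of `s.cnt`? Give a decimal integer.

6

[0]=0x6e (little-endian) → word 0x6e
lvl:3 @ bit 0 → (0x6e>>0)&0x7 = 0x6
len:1 @ bit 3 → (0x6e>>3)&0x1 = 0x1
cnt:3 @ bit 4 → (0x6e>>4)&0x7 = 0x6  ←
id:1 @ bit 7 → (0x6e>>7)&0x1 = 0x0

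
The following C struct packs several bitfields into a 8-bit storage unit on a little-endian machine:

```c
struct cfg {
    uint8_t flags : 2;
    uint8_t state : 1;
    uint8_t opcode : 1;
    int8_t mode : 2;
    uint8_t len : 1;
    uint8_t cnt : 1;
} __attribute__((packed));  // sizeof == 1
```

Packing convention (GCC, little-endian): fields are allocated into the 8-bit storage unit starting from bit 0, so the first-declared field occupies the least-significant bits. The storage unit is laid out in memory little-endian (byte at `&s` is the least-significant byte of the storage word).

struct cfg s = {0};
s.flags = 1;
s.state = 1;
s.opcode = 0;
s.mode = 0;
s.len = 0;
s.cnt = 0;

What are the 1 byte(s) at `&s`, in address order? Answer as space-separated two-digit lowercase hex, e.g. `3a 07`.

05

flags:2 = 1 → 0x1 << 0 → word 0x01
state:1 = 1 → 0x1 << 2 → word 0x05
opcode:1 = 0 → 0x0 << 3 → word 0x05
mode:2 = 0 → 0x0 << 4 → word 0x05
len:1 = 0 → 0x0 << 6 → word 0x05
cnt:1 = 0 → 0x0 << 7 → word 0x05
word = 0x05 → little-endian bytes:
  [0]=0x05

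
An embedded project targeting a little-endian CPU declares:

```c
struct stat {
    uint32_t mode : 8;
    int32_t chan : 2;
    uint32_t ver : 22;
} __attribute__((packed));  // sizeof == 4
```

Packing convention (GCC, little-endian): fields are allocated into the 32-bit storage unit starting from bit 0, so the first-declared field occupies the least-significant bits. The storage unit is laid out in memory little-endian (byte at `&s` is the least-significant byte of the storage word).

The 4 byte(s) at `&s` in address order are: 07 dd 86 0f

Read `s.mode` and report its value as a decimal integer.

[0]=0x07 [1]=0xdd [2]=0x86 [3]=0x0f (little-endian) → word 0x0f86dd07
mode:8 @ bit 0 → (0x0f86dd07>>0)&0xff = 0x7  ←
chan:2 @ bit 8 → (0x0f86dd07>>8)&0x3 = 0x1
ver:22 @ bit 10 → (0x0f86dd07>>10)&0x3fffff = 0x3e1b7

7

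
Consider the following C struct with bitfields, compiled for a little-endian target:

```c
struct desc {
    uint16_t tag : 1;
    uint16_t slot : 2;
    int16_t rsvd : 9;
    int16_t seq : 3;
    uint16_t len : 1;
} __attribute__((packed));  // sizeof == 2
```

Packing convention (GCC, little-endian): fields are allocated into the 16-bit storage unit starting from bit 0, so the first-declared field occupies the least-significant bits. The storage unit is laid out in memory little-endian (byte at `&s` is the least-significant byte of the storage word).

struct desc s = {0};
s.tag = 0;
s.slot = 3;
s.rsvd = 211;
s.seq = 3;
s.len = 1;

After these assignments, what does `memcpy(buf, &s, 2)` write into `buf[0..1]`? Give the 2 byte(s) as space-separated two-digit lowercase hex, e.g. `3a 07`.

[0+:1] tag=0 & 0x1 = 0x0; word=0x0000
[1+:2] slot=3 & 0x3 = 0x3; word=0x0006
[3+:9] rsvd=211 & 0x1ff = 0xd3; word=0x069e
[12+:3] seq=3 & 0x7 = 0x3; word=0x369e
[15+:1] len=1 & 0x1 = 0x1; word=0xb69e
word = 0xb69e → little-endian bytes:
  [0]=0x9e  [1]=0xb6

9e b6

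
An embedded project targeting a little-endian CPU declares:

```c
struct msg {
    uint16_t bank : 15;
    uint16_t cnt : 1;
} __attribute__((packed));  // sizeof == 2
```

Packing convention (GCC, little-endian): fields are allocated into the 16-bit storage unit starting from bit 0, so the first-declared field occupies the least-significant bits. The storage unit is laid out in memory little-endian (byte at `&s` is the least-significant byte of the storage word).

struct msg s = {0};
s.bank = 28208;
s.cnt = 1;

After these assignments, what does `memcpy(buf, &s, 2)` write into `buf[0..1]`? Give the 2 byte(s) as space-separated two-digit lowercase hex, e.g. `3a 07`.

[0+:15] bank=28208 & 0x7fff = 0x6e30; word=0x6e30
[15+:1] cnt=1 & 0x1 = 0x1; word=0xee30
word = 0xee30 → little-endian bytes:
  [0]=0x30  [1]=0xee

30 ee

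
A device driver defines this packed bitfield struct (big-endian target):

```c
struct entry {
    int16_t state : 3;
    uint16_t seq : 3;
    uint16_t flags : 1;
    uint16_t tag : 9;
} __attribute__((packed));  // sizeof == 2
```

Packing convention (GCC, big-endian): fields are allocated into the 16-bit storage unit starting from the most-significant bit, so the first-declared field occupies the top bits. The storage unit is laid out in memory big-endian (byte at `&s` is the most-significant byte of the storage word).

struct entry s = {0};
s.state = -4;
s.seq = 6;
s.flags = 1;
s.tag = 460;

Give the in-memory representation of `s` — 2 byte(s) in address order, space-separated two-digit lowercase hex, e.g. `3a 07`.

9b cc

state (3b) val=-4 bits=0x4 at bit 13: 0x8000
seq (3b) val=6 bits=0x6 at bit 10: 0x9800
flags (1b) val=1 bits=0x1 at bit 9: 0x9a00
tag (9b) val=460 bits=0x1cc at bit 0: 0x9bcc
word = 0x9bcc → big-endian bytes:
  [0]=0x9b  [1]=0xcc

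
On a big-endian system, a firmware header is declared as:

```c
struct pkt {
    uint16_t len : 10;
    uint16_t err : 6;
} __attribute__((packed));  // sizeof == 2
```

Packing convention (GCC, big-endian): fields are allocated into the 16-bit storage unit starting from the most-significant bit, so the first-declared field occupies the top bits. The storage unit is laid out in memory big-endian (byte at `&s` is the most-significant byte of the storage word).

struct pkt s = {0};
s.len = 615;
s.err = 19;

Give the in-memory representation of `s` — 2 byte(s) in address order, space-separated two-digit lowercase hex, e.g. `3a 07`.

99 d3

[6+:10] len=615 & 0x3ff = 0x267; word=0x99c0
[0+:6] err=19 & 0x3f = 0x13; word=0x99d3
word = 0x99d3 → big-endian bytes:
  [0]=0x99  [1]=0xd3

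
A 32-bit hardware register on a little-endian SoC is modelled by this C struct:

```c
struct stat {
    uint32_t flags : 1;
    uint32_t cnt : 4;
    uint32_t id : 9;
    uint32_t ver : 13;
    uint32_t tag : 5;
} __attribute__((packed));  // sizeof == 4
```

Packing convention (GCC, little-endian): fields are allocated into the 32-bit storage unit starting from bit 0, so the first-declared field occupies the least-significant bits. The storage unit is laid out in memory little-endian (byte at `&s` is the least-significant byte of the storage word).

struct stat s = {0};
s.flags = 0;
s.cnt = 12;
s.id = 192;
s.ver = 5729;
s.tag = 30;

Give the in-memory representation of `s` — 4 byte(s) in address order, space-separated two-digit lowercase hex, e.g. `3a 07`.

[0+:1] flags=0 & 0x1 = 0x0; word=0x00000000
[1+:4] cnt=12 & 0xf = 0xc; word=0x00000018
[5+:9] id=192 & 0x1ff = 0xc0; word=0x00001818
[14+:13] ver=5729 & 0x1fff = 0x1661; word=0x05985818
[27+:5] tag=30 & 0x1f = 0x1e; word=0xf5985818
word = 0xf5985818 → little-endian bytes:
  [0]=0x18  [1]=0x58  [2]=0x98  [3]=0xf5

18 58 98 f5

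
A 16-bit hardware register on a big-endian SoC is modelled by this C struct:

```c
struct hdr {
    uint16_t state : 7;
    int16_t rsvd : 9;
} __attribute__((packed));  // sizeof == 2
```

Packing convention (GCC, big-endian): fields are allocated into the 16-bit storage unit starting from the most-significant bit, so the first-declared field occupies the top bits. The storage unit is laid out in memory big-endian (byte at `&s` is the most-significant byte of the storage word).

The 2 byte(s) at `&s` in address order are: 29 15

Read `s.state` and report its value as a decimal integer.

20

[0]=0x29 [1]=0x15 (big-endian) → word 0x2915
state:7 @ bit 9 → (0x2915>>9)&0x7f = 0x14  ←
rsvd:9 @ bit 0 → (0x2915>>0)&0x1ff = 0x115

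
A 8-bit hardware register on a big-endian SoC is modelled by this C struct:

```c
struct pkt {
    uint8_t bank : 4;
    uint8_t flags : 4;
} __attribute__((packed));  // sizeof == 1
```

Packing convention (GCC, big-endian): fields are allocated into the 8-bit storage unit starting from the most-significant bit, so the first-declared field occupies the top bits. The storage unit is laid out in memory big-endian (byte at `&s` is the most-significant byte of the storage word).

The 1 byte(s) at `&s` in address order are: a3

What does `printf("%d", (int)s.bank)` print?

[0]=0xa3 (big-endian) → word 0xa3
bank:4 @ bit 4 → (0xa3>>4)&0xf = 0xa  ←
flags:4 @ bit 0 → (0xa3>>0)&0xf = 0x3

10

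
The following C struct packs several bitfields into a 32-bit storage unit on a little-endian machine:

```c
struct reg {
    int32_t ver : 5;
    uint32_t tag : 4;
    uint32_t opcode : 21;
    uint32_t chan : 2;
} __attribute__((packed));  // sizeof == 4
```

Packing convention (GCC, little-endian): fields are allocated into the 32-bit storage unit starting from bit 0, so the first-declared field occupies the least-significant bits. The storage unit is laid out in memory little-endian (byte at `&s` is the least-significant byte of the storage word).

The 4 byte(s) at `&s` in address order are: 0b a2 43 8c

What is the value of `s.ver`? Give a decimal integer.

11

[0]=0x0b [1]=0xa2 [2]=0x43 [3]=0x8c (little-endian) → word 0x8c43a20b
ver:5 @ bit 0 → (0x8c43a20b>>0)&0x1f = 0xb  ←
tag:4 @ bit 5 → (0x8c43a20b>>5)&0xf = 0x0
opcode:21 @ bit 9 → (0x8c43a20b>>9)&0x1fffff = 0x621d1
chan:2 @ bit 30 → (0x8c43a20b>>30)&0x3 = 0x2
ver signed 5b, MSB=0: value = 11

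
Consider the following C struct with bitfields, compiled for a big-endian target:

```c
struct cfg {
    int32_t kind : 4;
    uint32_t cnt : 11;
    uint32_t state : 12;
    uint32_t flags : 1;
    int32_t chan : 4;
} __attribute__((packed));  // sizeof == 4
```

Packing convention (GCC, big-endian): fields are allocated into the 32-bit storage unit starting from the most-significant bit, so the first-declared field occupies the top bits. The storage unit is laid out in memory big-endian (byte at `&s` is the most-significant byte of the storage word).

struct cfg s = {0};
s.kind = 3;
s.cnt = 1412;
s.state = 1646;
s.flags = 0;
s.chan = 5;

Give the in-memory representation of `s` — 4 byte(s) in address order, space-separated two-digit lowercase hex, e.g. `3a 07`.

3b 08 cd c5

kind (4b) val=3 bits=0x3 at bit 28: 0x30000000
cnt (11b) val=1412 bits=0x584 at bit 17: 0x3b080000
state (12b) val=1646 bits=0x66e at bit 5: 0x3b08cdc0
flags (1b) val=0 bits=0x0 at bit 4: 0x3b08cdc0
chan (4b) val=5 bits=0x5 at bit 0: 0x3b08cdc5
word = 0x3b08cdc5 → big-endian bytes:
  [0]=0x3b  [1]=0x08  [2]=0xcd  [3]=0xc5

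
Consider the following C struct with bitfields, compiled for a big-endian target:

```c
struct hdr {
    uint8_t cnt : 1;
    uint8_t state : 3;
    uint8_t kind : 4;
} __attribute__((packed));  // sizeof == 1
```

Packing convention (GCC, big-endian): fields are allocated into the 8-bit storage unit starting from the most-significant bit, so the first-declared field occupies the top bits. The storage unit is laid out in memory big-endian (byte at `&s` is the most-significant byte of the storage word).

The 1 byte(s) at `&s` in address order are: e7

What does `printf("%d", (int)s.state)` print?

6

[0]=0xe7 (big-endian) → word 0xe7
cnt [7+:1] = (word>>7) & 0x1 = 1
state [4+:3] = (word>>4) & 0x7 = 6  ←
kind [0+:4] = (word>>0) & 0xf = 7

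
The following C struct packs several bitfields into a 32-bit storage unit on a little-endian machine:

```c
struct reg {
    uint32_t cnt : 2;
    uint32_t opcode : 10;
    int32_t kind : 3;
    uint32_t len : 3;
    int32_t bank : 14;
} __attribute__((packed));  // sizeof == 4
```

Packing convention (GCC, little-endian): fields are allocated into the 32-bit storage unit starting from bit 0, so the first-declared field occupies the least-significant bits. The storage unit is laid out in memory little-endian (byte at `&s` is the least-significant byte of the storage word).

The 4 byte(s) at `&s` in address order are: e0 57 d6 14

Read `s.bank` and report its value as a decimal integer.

1333

[0]=0xe0 [1]=0x57 [2]=0xd6 [3]=0x14 (little-endian) → word 0x14d657e0
cnt:2 @ bit 0 → (0x14d657e0>>0)&0x3 = 0x0
opcode:10 @ bit 2 → (0x14d657e0>>2)&0x3ff = 0x1f8
kind:3 @ bit 12 → (0x14d657e0>>12)&0x7 = 0x5
len:3 @ bit 15 → (0x14d657e0>>15)&0x7 = 0x4
bank:14 @ bit 18 → (0x14d657e0>>18)&0x3fff = 0x535  ←
bank signed 14b, MSB=0: value = 1333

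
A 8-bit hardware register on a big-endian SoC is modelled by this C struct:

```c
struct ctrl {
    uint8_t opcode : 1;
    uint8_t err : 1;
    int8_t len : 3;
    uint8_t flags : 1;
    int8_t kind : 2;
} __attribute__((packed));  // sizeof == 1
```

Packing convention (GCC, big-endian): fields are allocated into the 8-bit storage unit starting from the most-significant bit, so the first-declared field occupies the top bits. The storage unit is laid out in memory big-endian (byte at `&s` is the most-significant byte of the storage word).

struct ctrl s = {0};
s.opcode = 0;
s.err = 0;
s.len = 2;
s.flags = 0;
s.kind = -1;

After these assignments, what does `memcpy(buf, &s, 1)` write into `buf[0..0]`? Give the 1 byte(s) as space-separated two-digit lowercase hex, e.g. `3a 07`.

13

opcode (1b) val=0 bits=0x0 at bit 7: 0x00
err (1b) val=0 bits=0x0 at bit 6: 0x00
len (3b) val=2 bits=0x2 at bit 3: 0x10
flags (1b) val=0 bits=0x0 at bit 2: 0x10
kind (2b) val=-1 bits=0x3 at bit 0: 0x13
word = 0x13 → big-endian bytes:
  [0]=0x13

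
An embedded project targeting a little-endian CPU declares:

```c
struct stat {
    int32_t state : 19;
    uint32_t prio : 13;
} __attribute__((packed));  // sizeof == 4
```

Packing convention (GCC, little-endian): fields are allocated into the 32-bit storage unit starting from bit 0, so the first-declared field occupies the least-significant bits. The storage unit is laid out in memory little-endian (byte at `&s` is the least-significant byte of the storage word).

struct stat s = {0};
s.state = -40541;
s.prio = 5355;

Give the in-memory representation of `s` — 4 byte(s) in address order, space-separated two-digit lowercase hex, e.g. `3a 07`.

a3 61 5f a7

state (19b) val=-40541 bits=0x761a3 at bit 0: 0x000761a3
prio (13b) val=5355 bits=0x14eb at bit 19: 0xa75f61a3
word = 0xa75f61a3 → little-endian bytes:
  [0]=0xa3  [1]=0x61  [2]=0x5f  [3]=0xa7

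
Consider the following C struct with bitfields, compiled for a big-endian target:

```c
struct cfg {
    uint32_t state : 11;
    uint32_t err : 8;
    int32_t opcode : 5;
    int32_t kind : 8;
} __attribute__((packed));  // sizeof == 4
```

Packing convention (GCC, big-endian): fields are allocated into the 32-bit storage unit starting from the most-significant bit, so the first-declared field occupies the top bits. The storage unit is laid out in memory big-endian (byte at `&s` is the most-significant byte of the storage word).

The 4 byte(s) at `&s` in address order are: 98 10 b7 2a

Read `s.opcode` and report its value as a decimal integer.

-9

[0]=0x98 [1]=0x10 [2]=0xb7 [3]=0x2a (big-endian) → word 0x9810b72a
state [21+:11] = (word>>21) & 0x7ff = 1216
err [13+:8] = (word>>13) & 0xff = 133
opcode [8+:5] = (word>>8) & 0x1f = 23  ←
kind [0+:8] = (word>>0) & 0xff = 42
opcode signed 5b, MSB=1: 23 - 32 = -9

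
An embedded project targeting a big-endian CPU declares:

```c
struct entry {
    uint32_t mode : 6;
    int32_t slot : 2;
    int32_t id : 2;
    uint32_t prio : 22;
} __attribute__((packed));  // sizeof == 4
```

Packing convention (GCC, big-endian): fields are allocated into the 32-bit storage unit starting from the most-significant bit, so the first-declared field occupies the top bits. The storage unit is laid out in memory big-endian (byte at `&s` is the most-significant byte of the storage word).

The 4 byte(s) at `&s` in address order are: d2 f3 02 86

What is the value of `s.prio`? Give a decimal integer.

3342982

[0]=0xd2 [1]=0xf3 [2]=0x02 [3]=0x86 (big-endian) → word 0xd2f30286
mode:6 @ bit 26 → (0xd2f30286>>26)&0x3f = 0x34
slot:2 @ bit 24 → (0xd2f30286>>24)&0x3 = 0x2
id:2 @ bit 22 → (0xd2f30286>>22)&0x3 = 0x3
prio:22 @ bit 0 → (0xd2f30286>>0)&0x3fffff = 0x330286  ←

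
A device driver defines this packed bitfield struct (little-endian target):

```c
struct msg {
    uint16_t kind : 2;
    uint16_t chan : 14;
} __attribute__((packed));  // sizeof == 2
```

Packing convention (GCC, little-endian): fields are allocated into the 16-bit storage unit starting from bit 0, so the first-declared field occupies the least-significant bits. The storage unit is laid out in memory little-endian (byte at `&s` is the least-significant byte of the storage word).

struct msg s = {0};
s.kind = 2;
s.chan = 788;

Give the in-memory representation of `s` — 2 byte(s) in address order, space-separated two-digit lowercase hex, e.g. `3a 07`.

52 0c

kind (2b) val=2 bits=0x2 at bit 0: 0x0002
chan (14b) val=788 bits=0x314 at bit 2: 0x0c52
word = 0x0c52 → little-endian bytes:
  [0]=0x52  [1]=0x0c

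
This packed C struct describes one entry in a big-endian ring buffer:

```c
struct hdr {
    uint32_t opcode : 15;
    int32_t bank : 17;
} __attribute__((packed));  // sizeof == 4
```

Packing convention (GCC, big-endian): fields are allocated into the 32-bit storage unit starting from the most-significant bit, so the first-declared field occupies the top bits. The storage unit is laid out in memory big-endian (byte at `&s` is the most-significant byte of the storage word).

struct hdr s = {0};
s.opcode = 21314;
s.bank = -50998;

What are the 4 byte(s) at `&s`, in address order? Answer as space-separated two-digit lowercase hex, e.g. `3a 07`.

opcode (15b) val=21314 bits=0x5342 at bit 17: 0xa6840000
bank (17b) val=-50998 bits=0x138ca at bit 0: 0xa68538ca
word = 0xa68538ca → big-endian bytes:
  [0]=0xa6  [1]=0x85  [2]=0x38  [3]=0xca

a6 85 38 ca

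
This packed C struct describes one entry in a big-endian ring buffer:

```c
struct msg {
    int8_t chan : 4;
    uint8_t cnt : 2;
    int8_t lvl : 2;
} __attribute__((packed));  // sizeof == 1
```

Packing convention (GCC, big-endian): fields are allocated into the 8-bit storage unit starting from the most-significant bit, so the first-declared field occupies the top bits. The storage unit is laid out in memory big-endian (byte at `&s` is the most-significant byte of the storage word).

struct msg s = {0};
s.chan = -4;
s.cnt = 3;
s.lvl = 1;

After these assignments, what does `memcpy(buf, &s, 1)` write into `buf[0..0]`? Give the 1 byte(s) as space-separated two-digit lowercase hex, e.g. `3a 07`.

[4+:4] chan=-4 & 0xf = 0xc; word=0xc0
[2+:2] cnt=3 & 0x3 = 0x3; word=0xcc
[0+:2] lvl=1 & 0x3 = 0x1; word=0xcd
word = 0xcd → big-endian bytes:
  [0]=0xcd

cd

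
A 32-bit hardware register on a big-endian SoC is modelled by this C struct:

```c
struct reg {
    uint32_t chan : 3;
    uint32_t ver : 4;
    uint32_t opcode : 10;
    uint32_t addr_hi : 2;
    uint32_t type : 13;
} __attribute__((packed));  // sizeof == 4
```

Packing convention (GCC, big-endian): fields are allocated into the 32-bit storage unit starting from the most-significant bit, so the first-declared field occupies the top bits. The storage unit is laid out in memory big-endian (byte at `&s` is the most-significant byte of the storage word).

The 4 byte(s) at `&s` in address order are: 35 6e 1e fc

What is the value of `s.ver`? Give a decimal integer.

[0]=0x35 [1]=0x6e [2]=0x1e [3]=0xfc (big-endian) → word 0x356e1efc
chan:3 @ bit 29 → (0x356e1efc>>29)&0x7 = 0x1
ver:4 @ bit 25 → (0x356e1efc>>25)&0xf = 0xa  ←
opcode:10 @ bit 15 → (0x356e1efc>>15)&0x3ff = 0x2dc
addr_hi:2 @ bit 13 → (0x356e1efc>>13)&0x3 = 0x0
type:13 @ bit 0 → (0x356e1efc>>0)&0x1fff = 0x1efc

10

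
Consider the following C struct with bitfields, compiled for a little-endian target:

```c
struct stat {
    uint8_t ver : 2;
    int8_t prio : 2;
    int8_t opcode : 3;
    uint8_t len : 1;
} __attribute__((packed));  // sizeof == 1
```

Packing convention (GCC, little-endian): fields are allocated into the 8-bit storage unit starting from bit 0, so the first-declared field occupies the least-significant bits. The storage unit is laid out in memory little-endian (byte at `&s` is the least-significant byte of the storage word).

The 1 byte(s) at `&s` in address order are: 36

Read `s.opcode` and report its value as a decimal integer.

[0]=0x36 (little-endian) → word 0x36
ver [0+:2] = (word>>0) & 0x3 = 2
prio [2+:2] = (word>>2) & 0x3 = 1
opcode [4+:3] = (word>>4) & 0x7 = 3  ←
len [7+:1] = (word>>7) & 0x1 = 0
opcode signed 3b, MSB=0: value = 3

3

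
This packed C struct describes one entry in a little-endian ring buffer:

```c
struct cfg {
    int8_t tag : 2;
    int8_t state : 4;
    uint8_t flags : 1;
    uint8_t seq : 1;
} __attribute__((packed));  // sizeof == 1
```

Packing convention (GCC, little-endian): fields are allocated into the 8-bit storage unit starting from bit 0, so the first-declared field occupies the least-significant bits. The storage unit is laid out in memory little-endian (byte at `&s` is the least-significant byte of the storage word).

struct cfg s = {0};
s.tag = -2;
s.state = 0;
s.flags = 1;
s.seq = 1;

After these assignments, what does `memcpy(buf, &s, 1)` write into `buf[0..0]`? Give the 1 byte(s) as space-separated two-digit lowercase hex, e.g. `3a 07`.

tag:2 = -2 → 0x2 << 0 → word 0x02
state:4 = 0 → 0x0 << 2 → word 0x02
flags:1 = 1 → 0x1 << 6 → word 0x42
seq:1 = 1 → 0x1 << 7 → word 0xc2
word = 0xc2 → little-endian bytes:
  [0]=0xc2

c2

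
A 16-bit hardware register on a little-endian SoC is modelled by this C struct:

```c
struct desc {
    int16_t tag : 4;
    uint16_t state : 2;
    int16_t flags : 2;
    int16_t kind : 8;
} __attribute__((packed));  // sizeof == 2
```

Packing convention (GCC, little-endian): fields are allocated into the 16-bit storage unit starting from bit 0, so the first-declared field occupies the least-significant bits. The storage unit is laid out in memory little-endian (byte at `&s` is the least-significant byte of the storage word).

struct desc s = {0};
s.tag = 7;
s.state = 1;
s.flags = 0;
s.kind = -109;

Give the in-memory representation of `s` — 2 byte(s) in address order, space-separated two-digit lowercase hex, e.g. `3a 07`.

17 93

tag (4b) val=7 bits=0x7 at bit 0: 0x0007
state (2b) val=1 bits=0x1 at bit 4: 0x0017
flags (2b) val=0 bits=0x0 at bit 6: 0x0017
kind (8b) val=-109 bits=0x93 at bit 8: 0x9317
word = 0x9317 → little-endian bytes:
  [0]=0x17  [1]=0x93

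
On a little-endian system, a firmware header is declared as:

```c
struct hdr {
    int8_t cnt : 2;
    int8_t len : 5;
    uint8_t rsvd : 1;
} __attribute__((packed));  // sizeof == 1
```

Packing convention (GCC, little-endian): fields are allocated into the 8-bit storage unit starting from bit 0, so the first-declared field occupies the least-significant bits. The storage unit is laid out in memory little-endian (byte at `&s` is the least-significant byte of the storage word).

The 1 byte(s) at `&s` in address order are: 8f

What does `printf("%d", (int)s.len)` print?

3

[0]=0x8f (little-endian) → word 0x8f
cnt [0+:2] = (word>>0) & 0x3 = 3
len [2+:5] = (word>>2) & 0x1f = 3  ←
rsvd [7+:1] = (word>>7) & 0x1 = 1
len signed 5b, MSB=0: value = 3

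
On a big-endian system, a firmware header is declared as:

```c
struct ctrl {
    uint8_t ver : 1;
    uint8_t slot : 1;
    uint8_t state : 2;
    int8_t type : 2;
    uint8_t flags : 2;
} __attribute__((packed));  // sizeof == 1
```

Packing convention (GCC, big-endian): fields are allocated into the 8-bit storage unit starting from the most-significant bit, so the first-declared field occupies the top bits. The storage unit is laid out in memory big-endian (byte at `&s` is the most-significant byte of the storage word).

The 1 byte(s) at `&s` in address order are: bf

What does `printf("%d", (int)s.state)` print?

3

[0]=0xbf (big-endian) → word 0xbf
ver [7+:1] = (word>>7) & 0x1 = 1
slot [6+:1] = (word>>6) & 0x1 = 0
state [4+:2] = (word>>4) & 0x3 = 3  ←
type [2+:2] = (word>>2) & 0x3 = 3
flags [0+:2] = (word>>0) & 0x3 = 3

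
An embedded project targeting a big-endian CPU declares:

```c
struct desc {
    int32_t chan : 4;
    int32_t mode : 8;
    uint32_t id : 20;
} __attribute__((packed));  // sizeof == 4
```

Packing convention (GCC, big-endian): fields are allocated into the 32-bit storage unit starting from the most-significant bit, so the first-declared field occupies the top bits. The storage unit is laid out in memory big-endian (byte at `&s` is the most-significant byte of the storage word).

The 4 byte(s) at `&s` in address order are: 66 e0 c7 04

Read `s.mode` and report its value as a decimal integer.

[0]=0x66 [1]=0xe0 [2]=0xc7 [3]=0x04 (big-endian) → word 0x66e0c704
chan:4 @ bit 28 → (0x66e0c704>>28)&0xf = 0x6
mode:8 @ bit 20 → (0x66e0c704>>20)&0xff = 0x6e  ←
id:20 @ bit 0 → (0x66e0c704>>0)&0xfffff = 0xc704
mode signed 8b, MSB=0: value = 110

110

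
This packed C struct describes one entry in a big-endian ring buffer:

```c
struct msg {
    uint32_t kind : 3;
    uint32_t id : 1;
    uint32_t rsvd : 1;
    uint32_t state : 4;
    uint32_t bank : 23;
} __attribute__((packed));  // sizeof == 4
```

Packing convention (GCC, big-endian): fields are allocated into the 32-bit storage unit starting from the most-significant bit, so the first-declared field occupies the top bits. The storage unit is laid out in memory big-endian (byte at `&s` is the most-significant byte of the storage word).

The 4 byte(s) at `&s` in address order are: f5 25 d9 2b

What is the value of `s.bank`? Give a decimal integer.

2480427

[0]=0xf5 [1]=0x25 [2]=0xd9 [3]=0x2b (big-endian) → word 0xf525d92b
kind [29+:3] = (word>>29) & 0x7 = 7
id [28+:1] = (word>>28) & 0x1 = 1
rsvd [27+:1] = (word>>27) & 0x1 = 0
state [23+:4] = (word>>23) & 0xf = 10
bank [0+:23] = (word>>0) & 0x7fffff = 2480427  ←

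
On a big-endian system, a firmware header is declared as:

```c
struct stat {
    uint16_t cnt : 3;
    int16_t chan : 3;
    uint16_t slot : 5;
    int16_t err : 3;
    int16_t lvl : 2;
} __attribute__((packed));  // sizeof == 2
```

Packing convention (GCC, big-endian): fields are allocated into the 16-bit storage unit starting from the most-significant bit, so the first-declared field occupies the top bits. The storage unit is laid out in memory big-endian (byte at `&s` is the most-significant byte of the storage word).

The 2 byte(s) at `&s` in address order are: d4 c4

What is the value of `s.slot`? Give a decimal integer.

[0]=0xd4 [1]=0xc4 (big-endian) → word 0xd4c4
cnt:3 @ bit 13 → (0xd4c4>>13)&0x7 = 0x6
chan:3 @ bit 10 → (0xd4c4>>10)&0x7 = 0x5
slot:5 @ bit 5 → (0xd4c4>>5)&0x1f = 0x6  ←
err:3 @ bit 2 → (0xd4c4>>2)&0x7 = 0x1
lvl:2 @ bit 0 → (0xd4c4>>0)&0x3 = 0x0

6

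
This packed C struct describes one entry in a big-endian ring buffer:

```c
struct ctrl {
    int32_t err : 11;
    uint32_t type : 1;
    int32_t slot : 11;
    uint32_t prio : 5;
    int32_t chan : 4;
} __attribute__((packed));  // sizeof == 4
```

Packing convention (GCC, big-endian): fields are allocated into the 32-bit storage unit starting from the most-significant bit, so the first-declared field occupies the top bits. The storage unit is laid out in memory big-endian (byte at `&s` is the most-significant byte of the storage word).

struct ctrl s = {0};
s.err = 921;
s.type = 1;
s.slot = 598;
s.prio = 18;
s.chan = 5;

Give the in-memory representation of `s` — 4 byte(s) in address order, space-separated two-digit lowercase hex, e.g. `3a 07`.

73 34 ad 25

err:11 = 921 → 0x399 << 21 → word 0x73200000
type:1 = 1 → 0x1 << 20 → word 0x73300000
slot:11 = 598 → 0x256 << 9 → word 0x7334ac00
prio:5 = 18 → 0x12 << 4 → word 0x7334ad20
chan:4 = 5 → 0x5 << 0 → word 0x7334ad25
word = 0x7334ad25 → big-endian bytes:
  [0]=0x73  [1]=0x34  [2]=0xad  [3]=0x25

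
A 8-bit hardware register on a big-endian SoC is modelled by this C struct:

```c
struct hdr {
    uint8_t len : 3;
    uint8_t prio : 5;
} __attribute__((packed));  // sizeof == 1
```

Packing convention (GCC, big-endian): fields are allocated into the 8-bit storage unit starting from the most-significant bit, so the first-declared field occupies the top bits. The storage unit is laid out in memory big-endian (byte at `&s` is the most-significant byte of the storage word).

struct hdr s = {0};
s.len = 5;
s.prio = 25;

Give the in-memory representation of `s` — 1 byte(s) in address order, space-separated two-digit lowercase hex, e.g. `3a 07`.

b9

len (3b) val=5 bits=0x5 at bit 5: 0xa0
prio (5b) val=25 bits=0x19 at bit 0: 0xb9
word = 0xb9 → big-endian bytes:
  [0]=0xb9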